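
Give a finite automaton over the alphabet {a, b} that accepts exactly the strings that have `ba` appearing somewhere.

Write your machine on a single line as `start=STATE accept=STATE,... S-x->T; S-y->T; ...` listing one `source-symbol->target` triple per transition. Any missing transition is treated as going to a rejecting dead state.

start=q0; accept=q2; q0-a->q0; q0-b->q1; q1-a->q2; q1-b->q1; q2-a->q2; q2-b->q2

Track how much of `ba` has been matched so far: state q0 is no progress, q2 is the absorbing accept state reached once `ba` has occurred. Intermediate states record partial matches; on a mismatch, fall back to the longest reusable overlap.
With 3 states:
        a   b  
>  q0   q0  q1 
   q1   q2  q1 
 * q2   q2  q2 
(> = start, * = accepting)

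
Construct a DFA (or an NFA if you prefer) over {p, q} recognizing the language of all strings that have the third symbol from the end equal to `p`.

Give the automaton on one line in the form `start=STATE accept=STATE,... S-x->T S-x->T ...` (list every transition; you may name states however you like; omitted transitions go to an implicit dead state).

A DFA must remember the last 3 symbols (since which symbol is third-to-last isn't known until the input ends). Use one state per possible window of the last ≤3 symbols; accept from those whose window starts with `p`.
       p  q 
>  A   B  C 
   B   D  E 
   C   F  G 
   D   H  I 
   E   J  K 
   F   L  M 
   G   N  O 
 * H   H  I 
 * I   J  K 
 * J   L  M 
 * K   N  O 
   L   H  I 
   M   J  K 
   N   L  M 
   O   N  O 
(> = start, * = accepting)

start=A accept=H,I,J,K A-p->B A-q->C B-p->D B-q->E C-p->F C-q->G D-p->H D-q->I E-p->J E-q->K F-p->L F-q->M G-p->N G-q->O H-p->H H-q->I I-p->J I-q->K J-p->L J-q->M K-p->N K-q->O L-p->H L-q->I M-p->J M-q->K N-p->L N-q->M O-p->N O-q->O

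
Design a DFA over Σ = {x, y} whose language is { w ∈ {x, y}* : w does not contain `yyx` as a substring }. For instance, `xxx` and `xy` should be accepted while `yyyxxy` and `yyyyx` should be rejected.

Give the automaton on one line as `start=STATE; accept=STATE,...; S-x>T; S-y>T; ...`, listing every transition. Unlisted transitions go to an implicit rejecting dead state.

Track partial matches of the forbidden pattern `yyx`. State s3 is a dead state reached once `yyx` has occurred; every other state accepts. s0 means no part of `yyx` is currently matched.
A 4-state machine:
        x   y  
>* s0   s0  s1 
 * s1   s0  s2 
 * s2   s3  s2 
   s3   s3  s3 
(> = start, * = accepting)

start=s0; accept=s0,s1,s2; s0-x>s0; s0-y>s1; s1-x>s0; s1-y>s2; s2-x>s3; s2-y>s2; s3-x>s3; s3-y>s3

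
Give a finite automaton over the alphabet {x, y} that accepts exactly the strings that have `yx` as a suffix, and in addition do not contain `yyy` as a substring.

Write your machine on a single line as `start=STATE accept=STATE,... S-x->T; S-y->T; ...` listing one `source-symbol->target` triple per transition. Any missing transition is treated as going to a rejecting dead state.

start=A; accept=C; A-x->A; A-y->B; B-x->C; B-y->D; C-x->A; C-y->B; D-x->C; D-y->E; E-x->E; E-y->E

Run two small machines in parallel and take their product. The first has 3 states tracking how much of the suffix `yx` has currently been matched; the second has 4 states tracking partial matches of the forbidden pattern `yyy`. A product state is a pair (one from each), accepting exactly when both do. Equivalent product states are then merged.
With 5 states:
       x  y 
>  A   A  B 
   B   C  D 
 * C   A  B 
   D   C  E 
   E   E  E 
(> = start, * = accepting)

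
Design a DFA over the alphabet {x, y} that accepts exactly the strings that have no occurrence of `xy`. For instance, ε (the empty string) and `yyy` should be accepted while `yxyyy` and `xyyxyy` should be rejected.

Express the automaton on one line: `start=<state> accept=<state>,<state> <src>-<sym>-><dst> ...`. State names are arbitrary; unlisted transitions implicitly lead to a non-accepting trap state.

Track partial matches of the forbidden pattern `xy`. State q2 is a dead state reached once `xy` has occurred; every other state accepts. q0 means no part of `xy` is currently matched.
With 3 states:
        x   y  
>* q0   q1  q0 
 * q1   q1  q2 
   q2   q2  q2 
(> = start, * = accepting)

start=q0 accept=q0,q1 q0-x->q1 q0-y->q0 q1-x->q1 q1-y->q2 q2-x->q2 q2-y->q2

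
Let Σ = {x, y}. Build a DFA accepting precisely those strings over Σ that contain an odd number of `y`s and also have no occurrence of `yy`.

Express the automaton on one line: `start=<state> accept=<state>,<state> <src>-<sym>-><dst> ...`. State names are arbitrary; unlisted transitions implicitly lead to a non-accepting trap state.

start=q0 accept=q1,q2 q0-x->q0 q0-y->q1 q1-x->q2 q1-y->q3 q2-x->q2 q2-y->q4 q3-x->q3 q3-y->q3 q4-x->q0 q4-y->q3

Handle the two conditions separately and then intersect. The first has 2 states tracking the count of `y`s modulo 2; the second has 3 states tracking partial matches of the forbidden pattern `yy`. A product state is a pair (one from each), accepting exactly when both do. After merging equivalent states the machine shrinks.
        x   y  
>  q0   q0  q1 
 * q1   q2  q3 
 * q2   q2  q4 
   q3   q3  q3 
   q4   q0  q3 
(> = start, * = accepting)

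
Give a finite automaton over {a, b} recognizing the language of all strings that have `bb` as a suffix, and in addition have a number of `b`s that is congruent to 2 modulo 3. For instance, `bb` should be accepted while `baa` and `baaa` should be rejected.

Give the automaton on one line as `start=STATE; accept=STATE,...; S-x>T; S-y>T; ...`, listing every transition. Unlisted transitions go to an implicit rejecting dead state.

start=q0; accept=q3; q0-a>q0; q0-b>q1; q1-a>q2; q1-b>q3; q2-a>q2; q2-b>q4; q3-a>q4; q3-b>q0; q4-a>q4; q4-b>q0

Handle the two conditions separately and then intersect. The first has 3 states tracking how much of the suffix `bb` has currently been matched; the second has 3 states tracking the count of `b`s modulo 3. A product state is a pair (one from each), accepting exactly when both do. After merging equivalent states the machine shrinks.
5 states suffice.
        a   b  
>  q0   q0  q1 
   q1   q2  q3 
   q2   q2  q4 
 * q3   q4  q0 
   q4   q4  q0 
(> = start, * = accepting)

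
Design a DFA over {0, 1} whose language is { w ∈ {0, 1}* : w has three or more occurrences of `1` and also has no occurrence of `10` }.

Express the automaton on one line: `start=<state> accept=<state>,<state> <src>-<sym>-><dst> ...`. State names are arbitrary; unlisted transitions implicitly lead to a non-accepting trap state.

start=q0 accept=q4 q0-0->q0 q0-1->q1 q1-0->q2 q1-1->q3 q2-0->q2 q2-1->q2 q3-0->q2 q3-1->q4 q4-0->q2 q4-1->q4

Handle the two conditions separately and then intersect. One (5 states) tracks the count of `1`s, saturating at 4; the other (3 states) tracks partial matches of the forbidden pattern `10`. Each combined state is a pair, one component from each; accept when both components accept. After merging equivalent states the machine shrinks.
With 5 states:
        0   1  
>  q0   q0  q1 
   q1   q2  q3 
   q2   q2  q2 
   q3   q2  q4 
 * q4   q2  q4 
(> = start, * = accepting)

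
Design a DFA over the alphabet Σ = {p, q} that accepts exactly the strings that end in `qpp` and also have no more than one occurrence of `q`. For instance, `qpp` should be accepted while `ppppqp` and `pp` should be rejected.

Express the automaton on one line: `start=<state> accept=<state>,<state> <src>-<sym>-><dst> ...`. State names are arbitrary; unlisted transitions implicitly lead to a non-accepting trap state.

Handle the two conditions separately and then intersect. The first has 4 states tracking how much of the suffix `qpp` has currently been matched; the second has 3 states tracking the count of `q`s, saturating at 2. A product state is a pair (one from each), accepting exactly when both do.
        p   q  
>  s0   s0  s1 
   s1   s2  s3 
   s2   s4  s3 
   s3   s5  s3 
 * s4   s6  s3 
   s5   s7  s3 
   s6   s6  s3 
   s7   s8  s3 
   s8   s8  s3 
(> = start, * = accepting)

start=s0 accept=s4 s0-p->s0 s0-q->s1 s1-p->s2 s1-q->s3 s2-p->s4 s2-q->s3 s3-p->s5 s3-q->s3 s4-p->s6 s4-q->s3 s5-p->s7 s5-q->s3 s6-p->s6 s6-q->s3 s7-p->s8 s7-q->s3 s8-p->s8 s8-q->s3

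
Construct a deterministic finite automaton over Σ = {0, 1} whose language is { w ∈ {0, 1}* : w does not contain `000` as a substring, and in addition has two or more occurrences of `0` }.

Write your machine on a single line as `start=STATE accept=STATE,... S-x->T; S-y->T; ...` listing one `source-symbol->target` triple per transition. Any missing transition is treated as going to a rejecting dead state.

start=q0; accept=q2,q5,q6,q7,q8,q9; q0-0->q1; q0-1->q0; q1-0->q2; q1-1->q3; q2-0->q4; q2-1->q5; q3-0->q6; q3-1->q3; q4-0->q4; q4-1->q4; q5-0->q7; q5-1->q5; q6-0->q8; q6-1->q5; q7-0->q8; q7-1->q9; q8-0->q4; q8-1->q9; q9-0->q7; q9-1->q9

Run two small machines in parallel and take their product. One (4 states) tracks partial matches of the forbidden pattern `000`; the other (4 states) tracks the count of `0`s, saturating at 3. Each combined state is a pair, one component from each; accept when both components accept.
A 10-state machine:
        0   1  
>  q0   q1  q0 
   q1   q2  q3 
 * q2   q4  q5 
   q3   q6  q3 
   q4   q4  q4 
 * q5   q7  q5 
 * q6   q8  q5 
 * q7   q8  q9 
 * q8   q4  q9 
 * q9   q7  q9 
(> = start, * = accepting)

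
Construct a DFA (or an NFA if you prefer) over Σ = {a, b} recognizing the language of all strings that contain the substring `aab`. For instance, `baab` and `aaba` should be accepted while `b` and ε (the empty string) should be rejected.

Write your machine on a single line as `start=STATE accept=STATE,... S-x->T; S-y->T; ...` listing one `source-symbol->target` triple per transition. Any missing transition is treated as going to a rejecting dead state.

start=q0; accept=q3; q0-a->q1; q0-b->q0; q1-a->q2; q1-b->q0; q2-a->q2; q2-b->q3; q3-a->q3; q3-b->q3

Track how much of `aab` has been matched so far: state q0 is no progress, q3 is the absorbing accept state reached once `aab` has occurred. Intermediate states record partial matches; on a mismatch, fall back to the longest reusable overlap.
4 states suffice.
        a   b  
>  q0   q1  q0 
   q1   q2  q0 
   q2   q2  q3 
 * q3   q3  q3 
(> = start, * = accepting)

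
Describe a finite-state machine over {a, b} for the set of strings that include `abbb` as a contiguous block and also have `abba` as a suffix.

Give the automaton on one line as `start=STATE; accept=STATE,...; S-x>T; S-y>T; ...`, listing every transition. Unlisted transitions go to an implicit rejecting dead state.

start=q0; accept=q8; q0-a>q1; q0-b>q0; q1-a>q1; q1-b>q2; q2-a>q1; q2-b>q3; q3-a>q1; q3-b>q4; q4-a>q5; q4-b>q4; q5-a>q5; q5-b>q6; q6-a>q5; q6-b>q7; q7-a>q8; q7-b>q4; q8-a>q5; q8-b>q6

Run two small machines in parallel and take their product. One (5 states) tracks whether and how much of `abbb` has been seen; the other (5 states) tracks how much of the suffix `abba` has currently been matched. Each combined state is a pair, one component from each; accept when both components accept. After merging equivalent states the machine shrinks.
        a   b  
>  q0   q1  q0 
   q1   q1  q2 
   q2   q1  q3 
   q3   q1  q4 
   q4   q5  q4 
   q5   q5  q6 
   q6   q5  q7 
   q7   q8  q4 
 * q8   q5  q6 
(> = start, * = accepting)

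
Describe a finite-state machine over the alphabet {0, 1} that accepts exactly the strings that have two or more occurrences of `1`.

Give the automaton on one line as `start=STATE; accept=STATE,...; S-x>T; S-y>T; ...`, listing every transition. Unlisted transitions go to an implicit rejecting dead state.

start=S0; accept=S2,S3; S0-0>S0; S0-1>S1; S1-0>S1; S1-1>S2; S2-0>S2; S2-1>S3; S3-0>S3; S3-1>S3

Only the number of `1`s matters, and only up to 3. Make a chain S0 → S1 → S2 → S3 advanced by each `1` (with S3 absorbing); every other symbol self-loops. The accepting set is {S2, S3}.
4 states suffice.
        0   1  
>  S0   S0  S1 
   S1   S1  S2 
 * S2   S2  S3 
 * S3   S3  S3 
(> = start, * = accepting)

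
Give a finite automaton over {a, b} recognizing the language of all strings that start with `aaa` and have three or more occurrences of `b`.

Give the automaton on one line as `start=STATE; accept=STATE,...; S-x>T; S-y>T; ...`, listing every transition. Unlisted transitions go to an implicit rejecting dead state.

Run two small machines in parallel and take their product. The first has 5 states tracking whether the input so far still matches the prefix `aaa`; the second has 5 states tracking the count of `b`s, saturating at 4. A product state is a pair (one from each), accepting exactly when both do. After merging equivalent states the machine shrinks.
8 states suffice.
        a   b  
>  q0   q1  q2 
   q1   q3  q2 
   q2   q2  q2 
   q3   q4  q2 
   q4   q4  q5 
   q5   q5  q6 
   q6   q6  q7 
 * q7   q7  q7 
(> = start, * = accepting)

start=q0; accept=q7; q0-a>q1; q0-b>q2; q1-a>q3; q1-b>q2; q2-a>q2; q2-b>q2; q3-a>q4; q3-b>q2; q4-a>q4; q4-b>q5; q5-a>q5; q5-b>q6; q6-a>q6; q6-b>q7; q7-a>q7; q7-b>q7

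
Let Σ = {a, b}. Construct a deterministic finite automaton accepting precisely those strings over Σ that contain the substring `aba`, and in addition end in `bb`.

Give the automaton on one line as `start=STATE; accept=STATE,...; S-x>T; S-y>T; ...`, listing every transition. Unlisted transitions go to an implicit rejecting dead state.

start=q0; accept=q5; q0-a>q1; q0-b>q0; q1-a>q1; q1-b>q2; q2-a>q3; q2-b>q0; q3-a>q3; q3-b>q4; q4-a>q3; q4-b>q5; q5-a>q3; q5-b>q5

Build one automaton per condition and run them in lockstep. The first has 4 states tracking whether and how much of `aba` has been seen; the second has 3 states tracking how much of the suffix `bb` has currently been matched. A product state is a pair (one from each), accepting exactly when both do. After merging equivalent states the machine shrinks.
        a   b  
>  q0   q1  q0 
   q1   q1  q2 
   q2   q3  q0 
   q3   q3  q4 
   q4   q3  q5 
 * q5   q3  q5 
(> = start, * = accepting)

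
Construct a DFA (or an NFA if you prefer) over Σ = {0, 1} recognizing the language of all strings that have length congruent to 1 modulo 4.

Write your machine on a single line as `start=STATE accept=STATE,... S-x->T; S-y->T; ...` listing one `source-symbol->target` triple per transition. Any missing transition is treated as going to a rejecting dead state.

start=q0; accept=q1; q0-0->q1; q0-1->q1; q1-0->q2; q1-1->q2; q2-0->q3; q2-1->q3; q3-0->q0; q3-1->q0

Count input length modulo 4: every symbol advances one step around the cycle q0 → q1 → q2 → q3 → q0. Accept at q1.
        0   1  
>  q0   q1  q1 
 * q1   q2  q2 
   q2   q3  q3 
   q3   q0  q0 
(> = start, * = accepting)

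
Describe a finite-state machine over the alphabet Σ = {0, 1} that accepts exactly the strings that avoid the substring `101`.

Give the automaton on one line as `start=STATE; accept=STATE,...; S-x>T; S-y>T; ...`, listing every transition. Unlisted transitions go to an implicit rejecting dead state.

This is the complement of 'contains `101`'. Use the same substring-matching states — s0 through s3 holding how much of `101` has just been matched — but flip the accepting set: everything except the trap s3 accepts.
A 4-state machine:
        0   1  
>* s0   s0  s1 
 * s1   s2  s1 
 * s2   s0  s3 
   s3   s3  s3 
(> = start, * = accepting)

start=s0; accept=s0,s1,s2; s0-0>s0; s0-1>s1; s1-0>s2; s1-1>s1; s2-0>s0; s2-1>s3; s3-0>s3; s3-1>s3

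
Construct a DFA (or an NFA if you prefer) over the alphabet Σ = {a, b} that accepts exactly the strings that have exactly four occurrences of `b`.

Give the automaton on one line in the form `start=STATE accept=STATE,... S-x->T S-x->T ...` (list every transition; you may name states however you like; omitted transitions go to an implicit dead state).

Only the number of `b`s matters, and only up to 5. Make a chain s0 → s1 → s2 → s3 → s4 → s5 advanced by each `b` (with s5 absorbing); every other symbol self-loops. The accepting set is {s4}.
A 6-state machine:
        a   b  
>  s0   s0  s1 
   s1   s1  s2 
   s2   s2  s3 
   s3   s3  s4 
 * s4   s4  s5 
   s5   s5  s5 
(> = start, * = accepting)

start=s0 accept=s4 s0-a->s0 s0-b->s1 s1-a->s1 s1-b->s2 s2-a->s2 s2-b->s3 s3-a->s3 s3-b->s4 s4-a->s4 s4-b->s5 s5-a->s5 s5-b->s5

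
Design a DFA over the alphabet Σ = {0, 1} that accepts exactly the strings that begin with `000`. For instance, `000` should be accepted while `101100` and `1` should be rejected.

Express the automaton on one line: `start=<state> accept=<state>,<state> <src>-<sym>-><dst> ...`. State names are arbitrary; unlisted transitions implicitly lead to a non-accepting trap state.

start=s0 accept=s3 s0-0->s1 s0-1->s4 s1-0->s2 s1-1->s4 s2-0->s3 s2-1->s4 s3-0->s3 s3-1->s3 s4-0->s4 s4-1->s4

Walk along `000` while the input agrees: from s0 take `0` to s1, and so on. Any deviation drops to the rejecting sink s4. Once s3 is reached the prefix is confirmed and every continuation is accepted.
        0   1  
>  s0   s1  s4 
   s1   s2  s4 
   s2   s3  s4 
 * s3   s3  s3 
   s4   s4  s4 
(> = start, * = accepting)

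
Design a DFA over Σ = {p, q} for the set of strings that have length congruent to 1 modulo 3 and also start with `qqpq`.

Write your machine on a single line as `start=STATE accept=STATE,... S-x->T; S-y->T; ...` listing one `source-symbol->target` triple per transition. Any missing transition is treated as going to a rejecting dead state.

Run two small machines in parallel and take their product. The first has 3 states tracking the input length modulo 3; the second has 6 states tracking whether the input so far still matches the prefix `qqpq`. A product state is a pair (one from each), accepting exactly when both do.
10 states suffice.
        p   q  
>  S0   S1  S2 
   S1   S3  S3 
   S2   S3  S4 
   S3   S5  S5 
   S4   S6  S5 
   S5   S1  S1 
   S6   S1  S7 
 * S7   S8  S8 
   S8   S9  S9 
   S9   S7  S7 
(> = start, * = accepting)

start=S0; accept=S7; S0-p->S1; S0-q->S2; S1-p->S3; S1-q->S3; S2-p->S3; S2-q->S4; S3-p->S5; S3-q->S5; S4-p->S6; S4-q->S5; S5-p->S1; S5-q->S1; S6-p->S1; S6-q->S7; S7-p->S8; S7-q->S8; S8-p->S9; S8-q->S9; S9-p->S7; S9-q->S7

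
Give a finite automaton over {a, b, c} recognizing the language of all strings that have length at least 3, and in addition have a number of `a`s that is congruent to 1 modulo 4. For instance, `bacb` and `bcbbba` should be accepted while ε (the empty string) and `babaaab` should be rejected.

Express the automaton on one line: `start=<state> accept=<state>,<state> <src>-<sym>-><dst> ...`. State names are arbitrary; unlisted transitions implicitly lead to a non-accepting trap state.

start=s0 accept=s7 s0-a->s1 s0-b->s2 s0-c->s2 s1-a->s3 s1-b->s4 s1-c->s4 s2-a->s4 s2-b->s5 s2-c->s5 s3-a->s6 s3-b->s3 s3-c->s3 s4-a->s3 s4-b->s7 s4-c->s7 s5-a->s7 s5-b->s5 s5-c->s5 s6-a->s5 s6-b->s6 s6-c->s6 s7-a->s3 s7-b->s7 s7-c->s7

Run two small machines in parallel and take their product. The first has 5 states tracking the input length, saturating at 4; the second has 4 states tracking the count of `a`s modulo 4. A product state is a pair (one from each), accepting exactly when both do. Equivalent product states are then merged.
8 states suffice.
        a   b   c  
>  s0   s1  s2  s2 
   s1   s3  s4  s4 
   s2   s4  s5  s5 
   s3   s6  s3  s3 
   s4   s3  s7  s7 
   s5   s7  s5  s5 
   s6   s5  s6  s6 
 * s7   s3  s7  s7 
(> = start, * = accepting)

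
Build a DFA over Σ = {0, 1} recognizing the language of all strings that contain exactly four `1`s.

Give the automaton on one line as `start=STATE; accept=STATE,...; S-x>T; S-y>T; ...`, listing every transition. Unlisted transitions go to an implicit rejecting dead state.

Count `1`s, saturating at 5: states A through E mean 0 through 4 `1`s seen; F means more than 4. Each `1` increments (capped at F); other symbols loop. Accept from {E}.
6 states suffice.
       0  1 
>  A   A  B 
   B   B  C 
   C   C  D 
   D   D  E 
 * E   E  F 
   F   F  F 
(> = start, * = accepting)

start=A; accept=E; A-0>A; A-1>B; B-0>B; B-1>C; C-0>C; C-1>D; D-0>D; D-1>E; E-0>E; E-1>F; F-0>F; F-1>F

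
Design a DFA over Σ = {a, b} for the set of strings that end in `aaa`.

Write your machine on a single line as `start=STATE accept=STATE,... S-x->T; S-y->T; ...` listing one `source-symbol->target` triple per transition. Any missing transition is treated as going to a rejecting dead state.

Remember how much of `aaa` the current input suffix matches. State q0 means no match yet; q1 means the last symbol is `a`; q2 means the last 2 symbols are `aa`; q3 means the last 3 symbols are `aaa`. Only q3 accepts. On a mismatch, fall back to the longest proper suffix that is still a prefix of `aaa`.
        a   b  
>  q0   q1  q0 
   q1   q2  q0 
   q2   q3  q0 
 * q3   q3  q0 
(> = start, * = accepting)

start=q0; accept=q3; q0-a->q1; q0-b->q0; q1-a->q2; q1-b->q0; q2-a->q3; q2-b->q0; q3-a->q3; q3-b->q0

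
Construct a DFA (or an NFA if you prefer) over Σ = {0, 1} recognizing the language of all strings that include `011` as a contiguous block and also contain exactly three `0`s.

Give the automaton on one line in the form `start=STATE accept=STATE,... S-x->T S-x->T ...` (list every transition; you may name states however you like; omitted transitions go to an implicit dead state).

start=q0 accept=q11 q0-0->q1 q0-1->q0 q1-0->q2 q1-1->q3 q2-0->q4 q2-1->q5 q3-0->q2 q3-1->q6 q4-0->q7 q4-1->q8 q5-0->q4 q5-1->q9 q6-0->q9 q6-1->q6 q7-0->q7 q7-1->q10 q8-0->q7 q8-1->q11 q9-0->q11 q9-1->q9 q10-0->q7 q10-1->q12 q11-0->q12 q11-1->q11 q12-0->q12 q12-1->q12

Run two small machines in parallel and take their product. One (4 states) tracks whether and how much of `011` has been seen; the other (5 states) tracks the count of `0`s, saturating at 4. Each combined state is a pair, one component from each; accept when both components accept.
With 13 states:
          0    1  
>  q0     q1   q0 
   q1     q2   q3 
   q2     q4   q5 
   q3     q2   q6 
   q4     q7   q8 
   q5     q4   q9 
   q6     q9   q6 
   q7     q7  q10 
   q8     q7  q11 
   q9    q11   q9 
   q10    q7  q12 
 * q11   q12  q11 
   q12   q12  q12 
(> = start, * = accepting)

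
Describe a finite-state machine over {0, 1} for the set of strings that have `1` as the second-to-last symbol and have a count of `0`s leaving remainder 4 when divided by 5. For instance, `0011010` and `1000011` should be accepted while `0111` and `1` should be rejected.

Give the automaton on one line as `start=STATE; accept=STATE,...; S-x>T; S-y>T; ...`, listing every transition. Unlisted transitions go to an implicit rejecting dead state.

start=q0; accept=q17,q22; q0-0>q1; q0-1>q2; q1-0>q3; q1-1>q4; q2-0>q5; q2-1>q6; q3-0>q7; q3-1>q8; q4-0>q9; q4-1>q10; q5-0>q3; q5-1>q4; q6-0>q5; q6-1>q6; q7-0>q11; q7-1>q12; q8-0>q13; q8-1>q14; q9-0>q7; q9-1>q8; q10-0>q9; q10-1>q10; q11-0>q15; q11-1>q16; q12-0>q17; q12-1>q18; q13-0>q11; q13-1>q12; q14-0>q13; q14-1>q14; q15-0>q19; q15-1>q20; q16-0>q21; q16-1>q22; q17-0>q15; q17-1>q16; q18-0>q17; q18-1>q18; q19-0>q3; q19-1>q4; q20-0>q5; q20-1>q6; q21-0>q19; q21-1>q20; q22-0>q21; q22-1>q22

Run two small machines in parallel and take their product. One (7 states) tracks the last 2 symbols read; the other (5 states) tracks the count of `0`s modulo 5. Each combined state is a pair, one component from each; accept when both components accept.
With 23 states:
          0    1  
>  q0     q1   q2 
   q1     q3   q4 
   q2     q5   q6 
   q3     q7   q8 
   q4     q9  q10 
   q5     q3   q4 
   q6     q5   q6 
   q7    q11  q12 
   q8    q13  q14 
   q9     q7   q8 
   q10    q9  q10 
   q11   q15  q16 
   q12   q17  q18 
   q13   q11  q12 
   q14   q13  q14 
   q15   q19  q20 
   q16   q21  q22 
 * q17   q15  q16 
   q18   q17  q18 
   q19    q3   q4 
   q20    q5   q6 
   q21   q19  q20 
 * q22   q21  q22 
(> = start, * = accepting)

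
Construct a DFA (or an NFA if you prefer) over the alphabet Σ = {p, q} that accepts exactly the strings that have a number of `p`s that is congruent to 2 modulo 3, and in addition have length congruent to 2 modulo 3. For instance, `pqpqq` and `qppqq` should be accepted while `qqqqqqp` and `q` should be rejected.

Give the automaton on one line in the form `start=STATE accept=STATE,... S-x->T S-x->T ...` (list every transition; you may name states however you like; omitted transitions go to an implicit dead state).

Build one automaton per condition and run them in lockstep. One (3 states) tracks the count of `p`s modulo 3; the other (3 states) tracks the input length modulo 3. Each combined state is a pair, one component from each; accept when both components accept.
        p   q  
>  s0   s1  s2 
   s1   s3  s4 
   s2   s4  s5 
 * s3   s0  s6 
   s4   s6  s7 
   s5   s7  s0 
   s6   s2  s8 
   s7   s8  s1 
   s8   s5  s3 
(> = start, * = accepting)

start=s0 accept=s3 s0-p->s1 s0-q->s2 s1-p->s3 s1-q->s4 s2-p->s4 s2-q->s5 s3-p->s0 s3-q->s6 s4-p->s6 s4-q->s7 s5-p->s7 s5-q->s0 s6-p->s2 s6-q->s8 s7-p->s8 s7-q->s1 s8-p->s5 s8-q->s3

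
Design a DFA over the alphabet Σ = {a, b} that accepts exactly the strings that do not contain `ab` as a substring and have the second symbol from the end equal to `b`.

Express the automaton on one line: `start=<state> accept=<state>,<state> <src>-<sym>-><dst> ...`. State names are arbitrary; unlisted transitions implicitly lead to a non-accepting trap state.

start=S0 accept=S5,S6 S0-a->S1 S0-b->S2 S1-a->S3 S1-b->S4 S2-a->S5 S2-b->S6 S3-a->S3 S3-b->S4 S4-a->S7 S4-b->S8 S5-a->S3 S5-b->S4 S6-a->S5 S6-b->S6 S7-a->S9 S7-b->S4 S8-a->S7 S8-b->S8 S9-a->S9 S9-b->S4

Run two small machines in parallel and take their product. One (3 states) tracks partial matches of the forbidden pattern `ab`; the other (7 states) tracks the last 2 symbols read. Each combined state is a pair, one component from each; accept when both components accept.
10 states suffice.
        a   b  
>  S0   S1  S2 
   S1   S3  S4 
   S2   S5  S6 
   S3   S3  S4 
   S4   S7  S8 
 * S5   S3  S4 
 * S6   S5  S6 
   S7   S9  S4 
   S8   S7  S8 
   S9   S9  S4 
(> = start, * = accepting)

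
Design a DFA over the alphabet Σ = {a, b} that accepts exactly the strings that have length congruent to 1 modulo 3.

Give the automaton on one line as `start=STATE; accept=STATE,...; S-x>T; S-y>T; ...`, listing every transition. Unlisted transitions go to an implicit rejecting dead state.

Count input length modulo 3: every symbol advances one step around the cycle q0 → q1 → q2 → q0. Accept at q1.
        a   b  
>  q0   q1  q1 
 * q1   q2  q2 
   q2   q0  q0 
(> = start, * = accepting)

start=q0; accept=q1; q0-a>q1; q0-b>q1; q1-a>q2; q1-b>q2; q2-a>q0; q2-b>q0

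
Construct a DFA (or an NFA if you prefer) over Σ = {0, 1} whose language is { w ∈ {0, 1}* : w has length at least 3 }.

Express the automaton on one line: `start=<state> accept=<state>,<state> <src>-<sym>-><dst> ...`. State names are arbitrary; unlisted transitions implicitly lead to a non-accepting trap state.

We only need to distinguish lengths 0, 1, …, 3, and '>3'. Chain q0 → q1 → q2 → q3 → q4 on every symbol, with q4 looping. Accepting states: {q3, q4}.
5 states suffice.
        0   1  
>  q0   q1  q1 
   q1   q2  q2 
   q2   q3  q3 
 * q3   q4  q4 
 * q4   q4  q4 
(> = start, * = accepting)

start=q0 accept=q3,q4 q0-0->q1 q0-1->q1 q1-0->q2 q1-1->q2 q2-0->q3 q2-1->q3 q3-0->q4 q3-1->q4 q4-0->q4 q4-1->q4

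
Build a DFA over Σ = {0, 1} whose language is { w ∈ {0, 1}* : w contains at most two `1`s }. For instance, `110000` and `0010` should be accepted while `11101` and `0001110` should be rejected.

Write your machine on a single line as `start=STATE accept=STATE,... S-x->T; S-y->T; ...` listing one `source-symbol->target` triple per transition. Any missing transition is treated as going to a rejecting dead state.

Only the number of `1`s matters, and only up to 3. Make a chain q0 → q1 → q2 → q3 advanced by each `1` (with q3 absorbing); every other symbol self-loops. The accepting set is {q0, q1, q2}.
With 4 states:
        0   1  
>* q0   q0  q1 
 * q1   q1  q2 
 * q2   q2  q3 
   q3   q3  q3 
(> = start, * = accepting)

start=q0; accept=q0,q1,q2; q0-0->q0; q0-1->q1; q1-0->q1; q1-1->q2; q2-0->q2; q2-1->q3; q3-0->q3; q3-1->q3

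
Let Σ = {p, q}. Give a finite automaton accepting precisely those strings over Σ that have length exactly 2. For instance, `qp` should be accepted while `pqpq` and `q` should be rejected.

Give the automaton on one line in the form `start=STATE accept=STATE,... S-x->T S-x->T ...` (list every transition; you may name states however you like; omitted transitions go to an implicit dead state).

We only need to distinguish lengths 0, 1, …, 2, and '>2'. Chain s0 → s1 → s2 → s3 on every symbol, with s3 looping. Accepting states: {s2}.
A 4-state machine:
        p   q  
>  s0   s1  s1 
   s1   s2  s2 
 * s2   s3  s3 
   s3   s3  s3 
(> = start, * = accepting)

start=s0 accept=s2 s0-p->s1 s0-q->s1 s1-p->s2 s1-q->s2 s2-p->s3 s2-q->s3 s3-p->s3 s3-q->s3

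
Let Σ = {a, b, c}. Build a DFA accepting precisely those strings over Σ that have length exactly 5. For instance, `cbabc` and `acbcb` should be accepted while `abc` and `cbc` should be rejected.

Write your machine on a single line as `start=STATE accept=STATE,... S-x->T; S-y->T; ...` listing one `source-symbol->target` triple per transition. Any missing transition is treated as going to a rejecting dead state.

start=q0; accept=q5; q0-a->q1; q0-b->q1; q0-c->q1; q1-a->q2; q1-b->q2; q1-c->q2; q2-a->q3; q2-b->q3; q2-c->q3; q3-a->q4; q3-b->q4; q3-c->q4; q4-a->q5; q4-b->q5; q4-c->q5; q5-a->q6; q5-b->q6; q5-c->q6; q6-a->q6; q6-b->q6; q6-c->q6

Count input length up to 6: every symbol moves from q0 toward q6, which means 'more than 5' and absorbs. Accept from {q5}.
7 states suffice.
        a   b   c  
>  q0   q1  q1  q1 
   q1   q2  q2  q2 
   q2   q3  q3  q3 
   q3   q4  q4  q4 
   q4   q5  q5  q5 
 * q5   q6  q6  q6 
   q6   q6  q6  q6 
(> = start, * = accepting)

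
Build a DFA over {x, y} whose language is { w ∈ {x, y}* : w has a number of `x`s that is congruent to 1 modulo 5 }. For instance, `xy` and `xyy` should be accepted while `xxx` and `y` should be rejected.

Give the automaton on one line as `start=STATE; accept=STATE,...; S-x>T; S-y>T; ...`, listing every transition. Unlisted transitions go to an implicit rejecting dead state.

start=A; accept=B; A-x>B; A-y>A; B-x>C; B-y>B; C-x>D; C-y>C; D-x>E; D-y>D; E-x>A; E-y>E

The only thing that matters is how many `x`s have appeared, reduced mod 5. Use one state per residue: A for 0, …, E for 4. Reading `x` moves to the next residue; anything else stays put. B is accepting.
       x  y 
>  A   B  A 
 * B   C  B 
   C   D  C 
   D   E  D 
   E   A  E 
(> = start, * = accepting)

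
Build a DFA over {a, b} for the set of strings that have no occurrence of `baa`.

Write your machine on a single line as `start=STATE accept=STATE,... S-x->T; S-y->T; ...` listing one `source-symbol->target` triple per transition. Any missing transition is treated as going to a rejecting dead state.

This is the complement of 'contains `baa`'. Use the same substring-matching states — s0 through s3 holding how much of `baa` has just been matched — but flip the accepting set: everything except the trap s3 accepts.
4 states suffice.
        a   b  
>* s0   s0  s1 
 * s1   s2  s1 
 * s2   s3  s1 
   s3   s3  s3 
(> = start, * = accepting)

start=s0; accept=s0,s1,s2; s0-a->s0; s0-b->s1; s1-a->s2; s1-b->s1; s2-a->s3; s2-b->s1; s3-a->s3; s3-b->s3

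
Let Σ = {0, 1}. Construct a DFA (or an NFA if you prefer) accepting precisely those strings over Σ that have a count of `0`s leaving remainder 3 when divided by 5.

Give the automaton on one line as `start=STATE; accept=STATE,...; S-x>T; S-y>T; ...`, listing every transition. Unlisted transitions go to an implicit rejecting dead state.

start=s0; accept=s3; s0-0>s1; s0-1>s0; s1-0>s2; s1-1>s1; s2-0>s3; s2-1>s2; s3-0>s4; s3-1>s3; s4-0>s0; s4-1>s4

Keep the running count of `0`s modulo 5: each `0` advances along the cycle s0 → s1 → s2 → s3 → s4 → s0 while other symbols loop. Accept at s3.
        0   1  
>  s0   s1  s0 
   s1   s2  s1 
   s2   s3  s2 
 * s3   s4  s3 
   s4   s0  s4 
(> = start, * = accepting)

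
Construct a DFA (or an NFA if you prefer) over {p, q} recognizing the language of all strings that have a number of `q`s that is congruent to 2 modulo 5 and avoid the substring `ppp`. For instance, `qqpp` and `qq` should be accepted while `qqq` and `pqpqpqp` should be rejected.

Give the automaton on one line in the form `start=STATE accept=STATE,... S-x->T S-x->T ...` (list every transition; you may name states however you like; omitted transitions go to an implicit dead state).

start=A accept=F,I,L A-p->B A-q->C B-p->D B-q->C C-p->E C-q->F D-p->G D-q->C E-p->H E-q->F F-p->I F-q->J G-p->G G-q->K H-p->K H-q->F I-p->L I-q->J J-p->M J-q->N K-p->K K-q->O L-p->O L-q->J M-p->P M-q->N N-p->Q N-q->A O-p->O O-q->R P-p->R P-q->N Q-p->S Q-q->A R-p->R R-q->T S-p->T S-q->A T-p->T T-q->G

Run two small machines in parallel and take their product. The first has 5 states tracking the count of `q`s modulo 5; the second has 4 states tracking partial matches of the forbidden pattern `ppp`. A product state is a pair (one from each), accepting exactly when both do.
With 20 states:
       p  q 
>  A   B  C 
   B   D  C 
   C   E  F 
   D   G  C 
   E   H  F 
 * F   I  J 
   G   G  K 
   H   K  F 
 * I   L  J 
   J   M  N 
   K   K  O 
 * L   O  J 
   M   P  N 
   N   Q  A 
   O   O  R 
   P   R  N 
   Q   S  A 
   R   R  T 
   S   T  A 
   T   T  G 
(> = start, * = accepting)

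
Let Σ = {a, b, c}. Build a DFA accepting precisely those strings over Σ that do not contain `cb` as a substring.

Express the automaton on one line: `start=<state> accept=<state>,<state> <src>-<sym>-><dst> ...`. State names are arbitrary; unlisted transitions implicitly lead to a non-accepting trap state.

Track partial matches of the forbidden pattern `cb`. State q2 is a dead state reached once `cb` has occurred; every other state accepts. q0 means no part of `cb` is currently matched.
A 3-state machine:
        a   b   c  
>* q0   q0  q0  q1 
 * q1   q0  q2  q1 
   q2   q2  q2  q2 
(> = start, * = accepting)

start=q0 accept=q0,q1 q0-a->q0 q0-b->q0 q0-c->q1 q1-a->q0 q1-b->q2 q1-c->q1 q2-a->q2 q2-b->q2 q2-c->q2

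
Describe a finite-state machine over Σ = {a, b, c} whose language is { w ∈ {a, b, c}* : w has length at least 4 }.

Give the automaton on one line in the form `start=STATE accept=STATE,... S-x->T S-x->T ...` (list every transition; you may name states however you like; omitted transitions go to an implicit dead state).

start=S0 accept=S4,S5 S0-a->S1 S0-b->S1 S0-c->S1 S1-a->S2 S1-b->S2 S1-c->S2 S2-a->S3 S2-b->S3 S2-c->S3 S3-a->S4 S3-b->S4 S3-c->S4 S4-a->S5 S4-b->S5 S4-c->S5 S5-a->S5 S5-b->S5 S5-c->S5

Count input length up to 5: every symbol moves from S0 toward S5, which means 'more than 4' and absorbs. Accept from {S4, S5}.
With 6 states:
        a   b   c  
>  S0   S1  S1  S1 
   S1   S2  S2  S2 
   S2   S3  S3  S3 
   S3   S4  S4  S4 
 * S4   S5  S5  S5 
 * S5   S5  S5  S5 
(> = start, * = accepting)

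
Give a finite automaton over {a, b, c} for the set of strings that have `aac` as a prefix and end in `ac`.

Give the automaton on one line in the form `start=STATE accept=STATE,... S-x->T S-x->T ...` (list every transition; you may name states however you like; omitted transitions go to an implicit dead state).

start=s0 accept=s4 s0-a->s1 s0-b->s2 s0-c->s2 s1-a->s3 s1-b->s2 s1-c->s2 s2-a->s2 s2-b->s2 s2-c->s2 s3-a->s2 s3-b->s2 s3-c->s4 s4-a->s5 s4-b->s6 s4-c->s6 s5-a->s5 s5-b->s6 s5-c->s4 s6-a->s5 s6-b->s6 s6-c->s6

Run two small machines in parallel and take their product. One (5 states) tracks whether the input so far still matches the prefix `aac`; the other (3 states) tracks how much of the suffix `ac` has currently been matched. Each combined state is a pair, one component from each; accept when both components accept. Minimizing collapses redundant product states.
7 states suffice.
        a   b   c  
>  s0   s1  s2  s2 
   s1   s3  s2  s2 
   s2   s2  s2  s2 
   s3   s2  s2  s4 
 * s4   s5  s6  s6 
   s5   s5  s6  s4 
   s6   s5  s6  s6 
(> = start, * = accepting)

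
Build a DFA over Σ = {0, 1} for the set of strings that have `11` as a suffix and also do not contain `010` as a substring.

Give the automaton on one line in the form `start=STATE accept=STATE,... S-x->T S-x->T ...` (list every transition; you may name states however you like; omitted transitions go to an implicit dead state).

Run two small machines in parallel and take their product. The first has 3 states tracking how much of the suffix `11` has currently been matched; the second has 4 states tracking partial matches of the forbidden pattern `010`. A product state is a pair (one from each), accepting exactly when both do. Equivalent product states are then merged.
6 states suffice.
       0  1 
>  A   B  C 
   B   B  D 
   C   B  E 
   D   F  E 
 * E   B  E 
   F   F  F 
(> = start, * = accepting)

start=A accept=E A-0->B A-1->C B-0->B B-1->D C-0->B C-1->E D-0->F D-1->E E-0->B E-1->E F-0->F F-1->F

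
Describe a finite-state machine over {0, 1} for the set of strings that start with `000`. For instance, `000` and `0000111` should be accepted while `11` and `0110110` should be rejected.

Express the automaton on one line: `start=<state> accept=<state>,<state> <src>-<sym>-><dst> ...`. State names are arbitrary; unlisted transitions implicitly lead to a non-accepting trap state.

start=s0 accept=s3 s0-0->s1 s0-1->s4 s1-0->s2 s1-1->s4 s2-0->s3 s2-1->s4 s3-0->s3 s3-1->s3 s4-0->s4 s4-1->s4

Walk along `000` while the input agrees: from s0 take `0` to s1, and so on. Any deviation drops to the rejecting sink s4. Once s3 is reached the prefix is confirmed and every continuation is accepted.
With 5 states:
        0   1  
>  s0   s1  s4 
   s1   s2  s4 
   s2   s3  s4 
 * s3   s3  s3 
   s4   s4  s4 
(> = start, * = accepting)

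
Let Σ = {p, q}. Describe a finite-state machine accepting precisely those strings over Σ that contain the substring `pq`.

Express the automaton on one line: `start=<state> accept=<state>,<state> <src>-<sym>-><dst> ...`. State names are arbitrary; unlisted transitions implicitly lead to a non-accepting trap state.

start=A accept=C A-p->B A-q->A B-p->B B-q->C C-p->C C-q->C

States A..B record the length of the longest prefix of `pq` that matches the current input suffix. Reaching C means `pq` has been seen, and we stay there forever. Accept from C.
3 states suffice.
       p  q 
>  A   B  A 
   B   B  C 
 * C   C  C 
(> = start, * = accepting)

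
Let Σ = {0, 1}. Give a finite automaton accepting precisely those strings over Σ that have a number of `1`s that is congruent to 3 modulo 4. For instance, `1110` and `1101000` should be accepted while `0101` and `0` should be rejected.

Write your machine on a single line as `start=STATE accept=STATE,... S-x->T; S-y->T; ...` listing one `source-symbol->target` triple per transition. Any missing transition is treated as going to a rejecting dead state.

start=q0; accept=q3; q0-0->q0; q0-1->q1; q1-0->q1; q1-1->q2; q2-0->q2; q2-1->q3; q3-0->q3; q3-1->q0

Keep the running count of `1`s modulo 4: each `1` advances along the cycle q0 → q1 → q2 → q3 → q0 while other symbols loop. Accept at q3.
        0   1  
>  q0   q0  q1 
   q1   q1  q2 
   q2   q2  q3 
 * q3   q3  q0 
(> = start, * = accepting)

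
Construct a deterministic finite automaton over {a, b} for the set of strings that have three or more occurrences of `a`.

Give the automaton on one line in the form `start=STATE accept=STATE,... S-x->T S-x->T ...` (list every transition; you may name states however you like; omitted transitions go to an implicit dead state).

Count `a`s, saturating at 4: states q0 through q3 mean 0 through 3 `a`s seen; q4 means more than 3. Each `a` increments (capped at q4); other symbols loop. Accept from {q3, q4}.
With 5 states:
        a   b  
>  q0   q1  q0 
   q1   q2  q1 
   q2   q3  q2 
 * q3   q4  q3 
 * q4   q4  q4 
(> = start, * = accepting)

start=q0 accept=q3,q4 q0-a->q1 q0-b->q0 q1-a->q2 q1-b->q1 q2-a->q3 q2-b->q2 q3-a->q4 q3-b->q3 q4-a->q4 q4-b->q4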